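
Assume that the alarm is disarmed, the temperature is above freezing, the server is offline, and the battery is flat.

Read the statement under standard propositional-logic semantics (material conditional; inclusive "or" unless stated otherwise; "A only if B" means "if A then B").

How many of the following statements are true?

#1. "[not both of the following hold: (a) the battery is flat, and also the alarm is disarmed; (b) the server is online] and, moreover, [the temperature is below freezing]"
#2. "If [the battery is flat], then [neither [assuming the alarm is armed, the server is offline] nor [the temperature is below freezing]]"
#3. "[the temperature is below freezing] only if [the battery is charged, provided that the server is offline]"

Let V = "the battery is charged" (False), P = "the alarm is armed" (False), Q = "the server is online" (False), K = "the temperature is below freezing" (False).

#1: This is ((not V and not P) nand Q) and K.

not V = not False = True
not P = not False = True
not V and not P = True and True = True
(not V and not P) nand Q = True nand False = True
((not V and not P) nand Q) and K = True and False = False
So #1 is false.

#2: This is not V -> ((P -> not Q) nor K).

not V = not False = True
not Q = not False = True
P -> not Q = False -> True = True
(P -> not Q) nor K = True nor False = False
not V -> ((P -> not Q) nor K) = True -> False = False
Thus #2 is false.

#3: Formalization: K -> (not Q -> V)

not Q = not False = True
not Q -> V = True -> False = False
K -> (not Q -> V) = False -> False = True
Hence #3 is true.

True statements: 1 (#3).

1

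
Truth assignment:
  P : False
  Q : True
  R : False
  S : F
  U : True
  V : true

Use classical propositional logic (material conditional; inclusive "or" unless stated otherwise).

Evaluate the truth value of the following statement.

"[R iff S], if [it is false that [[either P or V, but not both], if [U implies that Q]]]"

true

Values: U=T, Q=T, P=F, V=T, R=F, S=F.
Parsed as ¬((U → Q) → (P ⊕ V)) → (R ↔ S)

U → Q = T → T = T
P ⊕ V = F ⊕ T = T
(U → Q) → (P ⊕ V) = T → T = T
¬((U → Q) → (P ⊕ V)) = ¬T = F
R ↔ S = F ↔ F = T
¬((U → Q) → (P ⊕ V)) → (R ↔ S) = F → T = T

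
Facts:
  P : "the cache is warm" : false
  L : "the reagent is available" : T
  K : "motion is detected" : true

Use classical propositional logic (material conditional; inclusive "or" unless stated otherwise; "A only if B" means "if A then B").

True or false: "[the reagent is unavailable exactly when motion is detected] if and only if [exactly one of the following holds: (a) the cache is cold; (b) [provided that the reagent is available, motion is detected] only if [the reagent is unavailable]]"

The statement is false.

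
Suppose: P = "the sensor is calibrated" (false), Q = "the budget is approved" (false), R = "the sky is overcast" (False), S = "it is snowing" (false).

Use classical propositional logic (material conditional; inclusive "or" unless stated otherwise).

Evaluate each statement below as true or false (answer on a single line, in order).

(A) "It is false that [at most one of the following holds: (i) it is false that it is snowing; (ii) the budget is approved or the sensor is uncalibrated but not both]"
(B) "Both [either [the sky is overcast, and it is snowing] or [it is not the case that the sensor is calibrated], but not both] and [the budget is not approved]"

(A): Parsed as not (not S nand (Q xor not P))

not S = not False = True
not P = not False = True
Q xor not P = False xor True = True
not S nand (Q xor not P) = True nand True = False
not (not S nand (Q xor not P)) = not False = True
Thus (A) is true.

(B): Formalization: ((R and S) xor not P) and not Q

R and S = False and False = False
not P = not False = True
(R and S) xor not P = False xor True = True
not Q = not False = True
((R and S) xor not P) and not Q = True and True = True
Hence (B) is true.

(A) True; (B) True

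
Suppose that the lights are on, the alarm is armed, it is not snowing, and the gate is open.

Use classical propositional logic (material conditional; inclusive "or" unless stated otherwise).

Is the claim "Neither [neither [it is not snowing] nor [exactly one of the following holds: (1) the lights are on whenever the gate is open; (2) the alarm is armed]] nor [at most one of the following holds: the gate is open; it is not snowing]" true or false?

Let R = "it is snowing" (F), S = "the gate is open" (T), P = "the lights are on" (T), Q = "the alarm is armed" (T).
This is (¬R ↓ ((S → P) ⊕ Q)) ↓ (S ↑ ¬R).

¬R = ¬F = T
S → P = T → T = T
(S → P) ⊕ Q = T ⊕ T = F
¬R ↓ ((S → P) ⊕ Q) = T ↓ F = F
¬R = ¬F = T
S ↑ ¬R = T ↑ T = F
(¬R ↓ ((S → P) ⊕ Q)) ↓ (S ↑ ¬R) = F ↓ F = T

True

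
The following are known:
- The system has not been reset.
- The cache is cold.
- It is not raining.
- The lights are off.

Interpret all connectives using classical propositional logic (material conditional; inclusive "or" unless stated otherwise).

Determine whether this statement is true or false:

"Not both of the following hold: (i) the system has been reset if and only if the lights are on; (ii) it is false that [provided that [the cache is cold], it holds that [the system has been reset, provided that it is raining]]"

Let P = "the system has been reset" (F), S = "the lights are on" (F), Q = "the cache is warm" (F), R = "it is raining" (F).
Parsed as (P <-> S) nand ~(~Q -> (R -> P))

P <-> S = F <-> F = T
~Q = ~F = T
R -> P = F -> F = T
~Q -> (R -> P) = T -> T = T
~(~Q -> (R -> P)) = ~T = F
(P <-> S) nand ~(~Q -> (R -> P)) = T nand F = T

true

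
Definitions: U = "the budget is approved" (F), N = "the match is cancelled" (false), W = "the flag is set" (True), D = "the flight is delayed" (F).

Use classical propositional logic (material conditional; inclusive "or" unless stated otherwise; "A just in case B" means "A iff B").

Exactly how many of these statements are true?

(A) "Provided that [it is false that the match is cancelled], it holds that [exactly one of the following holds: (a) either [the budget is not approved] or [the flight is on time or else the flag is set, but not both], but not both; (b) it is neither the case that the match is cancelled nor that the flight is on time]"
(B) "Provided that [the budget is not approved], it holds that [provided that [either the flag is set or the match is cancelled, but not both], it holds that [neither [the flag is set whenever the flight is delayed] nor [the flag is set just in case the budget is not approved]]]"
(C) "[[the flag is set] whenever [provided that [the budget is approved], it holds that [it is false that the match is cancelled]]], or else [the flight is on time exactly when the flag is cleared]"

2

(A): This is ~N -> ((~U xor (~D xor W)) xor (N nor ~D)).

~N = ~F = T
~U = ~F = T
~D = ~F = T
~D xor W = T xor T = F
~U xor (~D xor W) = T xor F = T
~D = ~F = T
N nor ~D = F nor T = F
(~U xor (~D xor W)) xor (N nor ~D) = T xor F = T
~N -> ((~U xor (~D xor W)) xor (N nor ~D)) = T -> T = T
Hence (A) is true.

(B): Formalization: ~U -> ((W xor N) -> ((D -> W) nor (W <-> ~U)))

~U = ~F = T
W xor N = T xor F = T
D -> W = F -> T = T
~U = ~F = T
W <-> ~U = T <-> T = T
(D -> W) nor (W <-> ~U) = T nor T = F
(W xor N) -> ((D -> W) nor (W <-> ~U)) = T -> F = F
~U -> ((W xor N) -> ((D -> W) nor (W <-> ~U))) = T -> F = F
Thus (B) is false.

(C): In symbols: ((U -> ~N) -> W) | (~D <-> ~W)

~N = ~F = T
U -> ~N = F -> T = T
(U -> ~N) -> W = T -> T = T
~D = ~F = T
~W = ~T = F
~D <-> ~W = T <-> F = F
((U -> ~N) -> W) | (~D <-> ~W) = T | F = T
Thus (C) is true.

True statements: 2 ((A), (C)).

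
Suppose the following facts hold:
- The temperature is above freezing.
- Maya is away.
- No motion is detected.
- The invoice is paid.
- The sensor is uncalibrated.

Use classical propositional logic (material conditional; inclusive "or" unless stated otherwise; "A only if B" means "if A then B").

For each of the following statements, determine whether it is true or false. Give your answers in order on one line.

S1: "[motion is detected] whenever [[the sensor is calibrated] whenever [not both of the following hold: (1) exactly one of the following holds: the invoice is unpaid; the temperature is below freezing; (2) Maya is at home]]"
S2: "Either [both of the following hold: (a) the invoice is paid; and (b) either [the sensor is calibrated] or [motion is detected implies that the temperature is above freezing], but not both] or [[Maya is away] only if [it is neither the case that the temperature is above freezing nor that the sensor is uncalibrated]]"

Let N = "the invoice is paid" (T), G = "the temperature is below freezing" (F), R = "Maya is at home" (F), Q = "the sensor is calibrated" (F), V = "motion is detected" (F).

S1: In symbols: (((¬N ⊕ G) ↑ R) → Q) → V

¬N = ¬T = F
¬N ⊕ G = F ⊕ F = F
(¬N ⊕ G) ↑ R = F ↑ F = T
((¬N ⊕ G) ↑ R) → Q = T → F = F
(((¬N ⊕ G) ↑ R) → Q) → V = F → F = T
Hence S1 is true.

S2: This is (N ∧ (Q ⊕ (V → ¬G))) ∨ (¬R → (¬G ↓ ¬Q)).

¬G = ¬F = T
V → ¬G = F → T = T
Q ⊕ (V → ¬G) = F ⊕ T = T
N ∧ (Q ⊕ (V → ¬G)) = T ∧ T = T
¬R = ¬F = T
¬G = ¬F = T
¬Q = ¬F = T
¬G ↓ ¬Q = T ↓ T = F
¬R → (¬G ↓ ¬Q) = T → F = F
(N ∧ (Q ⊕ (V → ¬G))) ∨ (¬R → (¬G ↓ ¬Q)) = T ∨ F = T
So S2 is true.

S1 T; S2 T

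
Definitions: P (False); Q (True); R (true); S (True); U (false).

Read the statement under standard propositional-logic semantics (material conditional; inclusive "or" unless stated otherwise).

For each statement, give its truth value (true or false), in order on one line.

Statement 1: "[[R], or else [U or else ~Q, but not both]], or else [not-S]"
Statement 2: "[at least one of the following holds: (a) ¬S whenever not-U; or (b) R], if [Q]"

Statement 1 True, Statement 2 True

Statement 1: This is (R ∨ (U ⊕ ¬Q)) ∨ ¬S.

¬Q = ¬T = F
U ⊕ ¬Q = F ⊕ F = F
R ∨ (U ⊕ ¬Q) = T ∨ F = T
¬S = ¬T = F
(R ∨ (U ⊕ ¬Q)) ∨ ¬S = T ∨ F = T
Thus Statement 1 is true.

Statement 2: Parsed as Q → ((¬U → ¬S) ∨ R)

¬U = ¬F = T
¬S = ¬T = F
¬U → ¬S = T → F = F
(¬U → ¬S) ∨ R = F ∨ T = T
Q → ((¬U → ¬S) ∨ R) = T → T = T
Hence Statement 2 is true.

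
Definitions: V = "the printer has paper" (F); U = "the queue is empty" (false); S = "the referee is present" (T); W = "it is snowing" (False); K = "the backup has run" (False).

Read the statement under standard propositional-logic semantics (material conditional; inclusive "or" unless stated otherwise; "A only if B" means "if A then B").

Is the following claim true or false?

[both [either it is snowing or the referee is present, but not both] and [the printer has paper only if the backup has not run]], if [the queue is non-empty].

True

Formalization: ¬U → ((W ⊕ S) ∧ (V → ¬K))

¬U = ¬F = T
W ⊕ S = F ⊕ T = T
¬K = ¬F = T
V → ¬K = F → T = T
(W ⊕ S) ∧ (V → ¬K) = T ∧ T = T
¬U → ((W ⊕ S) ∧ (V → ¬K)) = T → T = T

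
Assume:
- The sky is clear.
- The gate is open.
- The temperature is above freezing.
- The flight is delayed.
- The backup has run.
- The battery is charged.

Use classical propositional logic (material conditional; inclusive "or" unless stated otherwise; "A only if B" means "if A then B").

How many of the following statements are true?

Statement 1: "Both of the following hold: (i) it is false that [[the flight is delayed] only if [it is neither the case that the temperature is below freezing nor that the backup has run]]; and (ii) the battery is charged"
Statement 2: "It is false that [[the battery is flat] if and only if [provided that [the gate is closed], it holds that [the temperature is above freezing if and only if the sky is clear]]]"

Let S = "the flight is delayed" (T), R = "the temperature is below freezing" (F), U = "the backup has run" (T), V = "the battery is charged" (T), Q = "the gate is open" (T), P = "the sky is overcast" (F).

Statement 1: In symbols: ¬(S → (R ↓ U)) ∧ V

R ↓ U = F ↓ T = F
S → (R ↓ U) = T → F = F
¬(S → (R ↓ U)) = ¬F = T
¬(S → (R ↓ U)) ∧ V = T ∧ T = T
So Statement 1 is true.

Statement 2: This is ¬(¬V ↔ (¬Q → (¬R ↔ ¬P))).

¬V = ¬T = F
¬Q = ¬T = F
¬R = ¬F = T
¬P = ¬F = T
¬R ↔ ¬P = T ↔ T = T
¬Q → (¬R ↔ ¬P) = F → T = T
¬V ↔ (¬Q → (¬R ↔ ¬P)) = F ↔ T = F
¬(¬V ↔ (¬Q → (¬R ↔ ¬P))) = ¬F = T
Hence Statement 2 is true.

Count: 2.

2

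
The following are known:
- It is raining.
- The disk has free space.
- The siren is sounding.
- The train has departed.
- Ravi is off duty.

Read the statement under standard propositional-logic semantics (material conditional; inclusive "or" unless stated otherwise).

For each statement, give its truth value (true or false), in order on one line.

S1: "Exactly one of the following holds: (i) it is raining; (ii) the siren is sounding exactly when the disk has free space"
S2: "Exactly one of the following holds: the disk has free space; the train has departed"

S1 F, S2 F

Let G = "it is raining" (T), N = "the siren is sounding" (T), U = "the disk is full" (F), K = "the train has departed" (T).

S1: This is G xor (N <-> ~U).

~U = ~F = T
N <-> ~U = T <-> T = T
G xor (N <-> ~U) = T xor T = F
Hence S1 is false.

S2: Parsed as ~U xor K

~U = ~F = T
~U xor K = T xor T = F
So S2 is false.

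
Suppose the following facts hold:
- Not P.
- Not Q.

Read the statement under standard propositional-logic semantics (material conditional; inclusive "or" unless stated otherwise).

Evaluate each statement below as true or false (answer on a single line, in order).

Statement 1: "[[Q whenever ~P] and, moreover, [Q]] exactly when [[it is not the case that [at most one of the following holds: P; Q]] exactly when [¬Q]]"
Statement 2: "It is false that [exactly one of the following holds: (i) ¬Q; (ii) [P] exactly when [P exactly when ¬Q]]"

Statement 1: In symbols: ((~P -> Q) & Q) <-> (~(P nand Q) <-> ~Q)

~P = ~F = T
~P -> Q = T -> F = F
(~P -> Q) & Q = F & F = F
P nand Q = F nand F = T
~(P nand Q) = ~T = F
~Q = ~F = T
~(P nand Q) <-> ~Q = F <-> T = F
((~P -> Q) & Q) <-> (~(P nand Q) <-> ~Q) = F <-> F = T
Thus Statement 1 is true.

Statement 2: In symbols: ~(~Q xor (P <-> (P <-> ~Q)))

~Q = ~F = T
~Q = ~F = T
P <-> ~Q = F <-> T = F
P <-> (P <-> ~Q) = F <-> F = T
~Q xor (P <-> (P <-> ~Q)) = T xor T = F
~(~Q xor (P <-> (P <-> ~Q))) = ~F = T
Hence Statement 2 is true.

Statement 1 T / Statement 2 T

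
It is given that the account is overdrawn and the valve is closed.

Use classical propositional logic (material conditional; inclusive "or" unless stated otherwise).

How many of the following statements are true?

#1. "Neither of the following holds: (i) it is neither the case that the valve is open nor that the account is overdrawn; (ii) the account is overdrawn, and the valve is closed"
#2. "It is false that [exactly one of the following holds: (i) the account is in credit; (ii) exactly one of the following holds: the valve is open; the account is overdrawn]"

0

Let Q = "the valve is open" (F), P = "the account is overdrawn" (T).

#1: Formalization: (Q ↓ P) ↓ (P ∧ ¬Q)

Q ↓ P = F ↓ T = F
¬Q = ¬F = T
P ∧ ¬Q = T ∧ T = T
(Q ↓ P) ↓ (P ∧ ¬Q) = F ↓ T = F
Hence #1 is false.

#2: Parsed as ¬(¬P ⊕ (Q ⊕ P))

¬P = ¬T = F
Q ⊕ P = F ⊕ T = T
¬P ⊕ (Q ⊕ P) = F ⊕ T = T
¬(¬P ⊕ (Q ⊕ P)) = ¬T = F
Hence #2 is false.

0 of the 2 statements are true (none).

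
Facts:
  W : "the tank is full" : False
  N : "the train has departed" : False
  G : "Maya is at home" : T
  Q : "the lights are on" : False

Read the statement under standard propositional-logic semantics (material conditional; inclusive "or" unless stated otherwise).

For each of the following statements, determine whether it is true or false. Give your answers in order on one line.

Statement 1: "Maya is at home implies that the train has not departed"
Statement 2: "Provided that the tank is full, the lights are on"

Statement 1 True, Statement 2 True

Statement 1: This is G → ¬N.

¬N = ¬F = T
G → ¬N = T → T = T
Thus Statement 1 is true.

Statement 2: Parsed as W → Q

W → Q = F → F = T
Hence Statement 2 is true.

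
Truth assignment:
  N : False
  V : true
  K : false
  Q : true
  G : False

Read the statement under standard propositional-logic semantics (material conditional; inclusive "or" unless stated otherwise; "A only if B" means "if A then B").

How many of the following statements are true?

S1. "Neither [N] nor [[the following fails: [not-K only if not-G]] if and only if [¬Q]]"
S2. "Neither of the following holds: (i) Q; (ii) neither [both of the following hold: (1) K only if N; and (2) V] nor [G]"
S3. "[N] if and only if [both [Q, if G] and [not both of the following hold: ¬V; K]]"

S1: Formalization: N ↓ (¬(¬K → ¬G) ↔ ¬Q)

¬K = ¬F = T
¬G = ¬F = T
¬K → ¬G = T → T = T
¬(¬K → ¬G) = ¬T = F
¬Q = ¬T = F
¬(¬K → ¬G) ↔ ¬Q = F ↔ F = T
N ↓ (¬(¬K → ¬G) ↔ ¬Q) = F ↓ T = F
Hence S1 is false.

S2: In symbols: Q ↓ (((K → N) ∧ V) ↓ G)

K → N = F → F = T
(K → N) ∧ V = T ∧ T = T
((K → N) ∧ V) ↓ G = T ↓ F = F
Q ↓ (((K → N) ∧ V) ↓ G) = T ↓ F = F
Thus S2 is false.

S3: In symbols: N ↔ ((G → Q) ∧ (¬V ↑ K))

G → Q = F → T = T
¬V = ¬T = F
¬V ↑ K = F ↑ F = T
(G → Q) ∧ (¬V ↑ K) = T ∧ T = T
N ↔ ((G → Q) ∧ (¬V ↑ K)) = F ↔ T = F
Hence S3 is false.

0 of the 3 statements are true (none).

0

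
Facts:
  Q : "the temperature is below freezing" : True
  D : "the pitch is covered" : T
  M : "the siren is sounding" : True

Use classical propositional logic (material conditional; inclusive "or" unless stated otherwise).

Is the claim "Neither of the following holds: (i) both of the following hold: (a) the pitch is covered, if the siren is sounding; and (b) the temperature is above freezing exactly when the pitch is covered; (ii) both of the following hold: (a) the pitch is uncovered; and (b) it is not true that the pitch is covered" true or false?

Parsed as ((M -> D) and (not Q iff D)) nor (not D and not D)

M -> D = True -> True = True
not Q = not True = False
not Q iff D = False iff True = False
(M -> D) and (not Q iff D) = True and False = False
not D = not True = False
not D = not True = False
not D and not D = False and False = False
((M -> D) and (not Q iff D)) nor (not D and not D) = False nor False = True

The statement is true.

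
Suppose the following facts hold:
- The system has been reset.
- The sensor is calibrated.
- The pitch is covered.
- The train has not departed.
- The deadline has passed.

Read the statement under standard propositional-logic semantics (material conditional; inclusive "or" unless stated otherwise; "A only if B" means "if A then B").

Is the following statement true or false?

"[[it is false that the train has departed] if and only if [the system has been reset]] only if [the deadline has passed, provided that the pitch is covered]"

Let U = "the train has departed" (F), D = "the system has been reset" (T), V = "the pitch is covered" (T), R = "the deadline has passed" (T).
This is (~U <-> D) -> (V -> R).

~U = ~F = T
~U <-> D = T <-> T = T
V -> R = T -> T = T
(~U <-> D) -> (V -> R) = T -> T = T

The statement is true.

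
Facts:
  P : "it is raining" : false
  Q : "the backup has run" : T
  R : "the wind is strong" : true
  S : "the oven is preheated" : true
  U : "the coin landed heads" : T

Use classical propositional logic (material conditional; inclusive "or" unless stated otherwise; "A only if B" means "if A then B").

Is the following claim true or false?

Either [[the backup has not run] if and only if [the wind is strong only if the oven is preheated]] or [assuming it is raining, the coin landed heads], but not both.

true

Formalization: (~Q <-> (R -> S)) xor (P -> U)

~Q = ~T = F
R -> S = T -> T = T
~Q <-> (R -> S) = F <-> T = F
P -> U = F -> T = T
(~Q <-> (R -> S)) xor (P -> U) = F xor T = T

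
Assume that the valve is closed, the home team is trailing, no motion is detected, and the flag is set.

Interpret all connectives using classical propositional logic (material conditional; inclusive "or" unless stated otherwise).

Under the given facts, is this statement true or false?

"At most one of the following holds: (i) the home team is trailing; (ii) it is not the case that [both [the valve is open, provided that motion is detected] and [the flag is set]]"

True.

Let Q = "the home team is leading" (F), K = "motion is detected" (F), P = "the valve is open" (F), D = "the flag is set" (T).
Parsed as ~Q nand ~((K -> P) & D)

~Q = ~F = T
K -> P = F -> F = T
(K -> P) & D = T & T = T
~((K -> P) & D) = ~T = F
~Q nand ~((K -> P) & D) = T nand F = T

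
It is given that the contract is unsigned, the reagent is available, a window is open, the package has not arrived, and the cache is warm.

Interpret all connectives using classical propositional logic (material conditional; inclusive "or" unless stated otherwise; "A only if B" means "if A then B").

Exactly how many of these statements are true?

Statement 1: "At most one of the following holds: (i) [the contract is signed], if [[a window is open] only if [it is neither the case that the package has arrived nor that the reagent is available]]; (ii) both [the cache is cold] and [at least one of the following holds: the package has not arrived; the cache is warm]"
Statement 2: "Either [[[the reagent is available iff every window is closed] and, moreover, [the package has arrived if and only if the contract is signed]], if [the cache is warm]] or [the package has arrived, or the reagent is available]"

2

Let R = "a window is open" (True), S = "the package has arrived" (False), Q = "the reagent is available" (True), P = "the contract is signed" (False), U = "the cache is warm" (True).

Statement 1: Parsed as ((R -> (S nor Q)) -> P) nand (not U and (not S or U))

S nor Q = False nor True = False
R -> (S nor Q) = True -> False = False
(R -> (S nor Q)) -> P = False -> False = True
not U = not True = False
not S = not False = True
not S or U = True or True = True
not U and (not S or U) = False and True = False
((R -> (S nor Q)) -> P) nand (not U and (not S or U)) = True nand False = True
Thus Statement 1 is true.

Statement 2: Formalization: (U -> ((Q iff not R) and (S iff P))) or (S or Q)

not R = not True = False
Q iff not R = True iff False = False
S iff P = False iff False = True
(Q iff not R) and (S iff P) = False and True = False
U -> ((Q iff not R) and (S iff P)) = True -> False = False
S or Q = False or True = True
(U -> ((Q iff not R) and (S iff P))) or (S or Q) = False or True = True
Thus Statement 2 is true.

Count: 2.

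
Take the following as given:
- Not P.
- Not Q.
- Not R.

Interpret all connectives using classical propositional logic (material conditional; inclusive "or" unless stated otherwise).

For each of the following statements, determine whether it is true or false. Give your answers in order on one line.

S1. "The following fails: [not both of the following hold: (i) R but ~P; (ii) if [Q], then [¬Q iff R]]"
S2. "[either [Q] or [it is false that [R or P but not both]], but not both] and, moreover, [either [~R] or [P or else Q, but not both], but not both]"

S1: Formalization: ~((R & ~P) nand (Q -> (~Q <-> R)))

~P = ~F = T
R & ~P = F & T = F
~Q = ~F = T
~Q <-> R = T <-> F = F
Q -> (~Q <-> R) = F -> F = T
(R & ~P) nand (Q -> (~Q <-> R)) = F nand T = T
~((R & ~P) nand (Q -> (~Q <-> R))) = ~T = F
So S1 is false.

S2: Formalization: (Q xor ~(R xor P)) & (~R xor (P xor Q))

R xor P = F xor F = F
~(R xor P) = ~F = T
Q xor ~(R xor P) = F xor T = T
~R = ~F = T
P xor Q = F xor F = F
~R xor (P xor Q) = T xor F = T
(Q xor ~(R xor P)) & (~R xor (P xor Q)) = T & T = T
Thus S2 is true.

S1 F; S2 T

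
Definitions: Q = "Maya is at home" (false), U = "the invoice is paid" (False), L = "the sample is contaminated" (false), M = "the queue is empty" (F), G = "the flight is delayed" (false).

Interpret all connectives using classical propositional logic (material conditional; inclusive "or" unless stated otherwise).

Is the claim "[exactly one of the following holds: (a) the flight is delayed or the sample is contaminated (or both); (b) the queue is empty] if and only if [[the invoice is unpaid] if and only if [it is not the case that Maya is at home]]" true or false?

False.

Values: G=F, L=F, M=F, U=F, Q=F.
Parsed as ((G ∨ L) ⊕ M) ↔ (¬U ↔ ¬Q)

G ∨ L = F ∨ F = F
(G ∨ L) ⊕ M = F ⊕ F = F
¬U = ¬F = T
¬Q = ¬F = T
¬U ↔ ¬Q = T ↔ T = T
((G ∨ L) ⊕ M) ↔ (¬U ↔ ¬Q) = F ↔ T = F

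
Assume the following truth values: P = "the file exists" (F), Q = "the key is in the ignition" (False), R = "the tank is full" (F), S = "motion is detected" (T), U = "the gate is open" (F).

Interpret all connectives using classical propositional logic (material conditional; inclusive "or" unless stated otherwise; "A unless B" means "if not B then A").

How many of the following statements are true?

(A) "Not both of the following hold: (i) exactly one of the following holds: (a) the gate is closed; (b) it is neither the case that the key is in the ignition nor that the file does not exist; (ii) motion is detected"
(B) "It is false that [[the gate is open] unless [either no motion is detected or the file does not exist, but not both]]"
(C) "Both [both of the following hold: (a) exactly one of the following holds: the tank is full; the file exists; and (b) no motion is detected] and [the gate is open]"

0

(A): In symbols: (¬U ⊕ (Q ↓ ¬P)) ↑ S

¬U = ¬F = T
¬P = ¬F = T
Q ↓ ¬P = F ↓ T = F
¬U ⊕ (Q ↓ ¬P) = T ⊕ F = T
(¬U ⊕ (Q ↓ ¬P)) ↑ S = T ↑ T = F
Thus (A) is false.

(B): Formalization: ¬(U ∨ (¬S ⊕ ¬P))

¬S = ¬T = F
¬P = ¬F = T
¬S ⊕ ¬P = F ⊕ T = T
U ∨ (¬S ⊕ ¬P) = F ∨ T = T
¬(U ∨ (¬S ⊕ ¬P)) = ¬T = F
Hence (B) is false.

(C): Parsed as ((R ⊕ P) ∧ ¬S) ∧ U

R ⊕ P = F ⊕ F = F
¬S = ¬T = F
(R ⊕ P) ∧ ¬S = F ∧ F = F
((R ⊕ P) ∧ ¬S) ∧ U = F ∧ F = F
So (C) is false.

Count: 0.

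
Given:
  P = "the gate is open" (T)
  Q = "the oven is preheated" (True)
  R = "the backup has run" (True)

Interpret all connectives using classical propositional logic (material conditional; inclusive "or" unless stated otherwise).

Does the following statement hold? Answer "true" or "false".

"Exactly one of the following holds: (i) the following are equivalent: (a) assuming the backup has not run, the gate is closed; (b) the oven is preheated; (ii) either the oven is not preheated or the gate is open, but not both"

False.

This is ((not R -> not P) iff Q) xor (not Q xor P).

not R = not True = False
not P = not True = False
not R -> not P = False -> False = True
(not R -> not P) iff Q = True iff True = True
not Q = not True = False
not Q xor P = False xor True = True
((not R -> not P) iff Q) xor (not Q xor P) = True xor True = False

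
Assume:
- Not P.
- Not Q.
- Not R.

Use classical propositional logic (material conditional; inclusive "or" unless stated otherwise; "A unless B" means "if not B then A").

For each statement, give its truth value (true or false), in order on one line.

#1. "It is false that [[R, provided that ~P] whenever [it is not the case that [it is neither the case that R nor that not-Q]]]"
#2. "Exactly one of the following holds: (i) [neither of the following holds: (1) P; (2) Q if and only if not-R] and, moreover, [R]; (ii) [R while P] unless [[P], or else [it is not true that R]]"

#1 T; #2 T

#1: Parsed as ¬(¬(R ↓ ¬Q) → (¬P → R))

¬Q = ¬F = T
R ↓ ¬Q = F ↓ T = F
¬(R ↓ ¬Q) = ¬F = T
¬P = ¬F = T
¬P → R = T → F = F
¬(R ↓ ¬Q) → (¬P → R) = T → F = F
¬(¬(R ↓ ¬Q) → (¬P → R)) = ¬F = T
So #1 is true.

#2: Formalization: ((P ↓ (Q ↔ ¬R)) ∧ R) ⊕ ((R ∧ P) ∨ (P ∨ ¬R))

¬R = ¬F = T
Q ↔ ¬R = F ↔ T = F
P ↓ (Q ↔ ¬R) = F ↓ F = T
(P ↓ (Q ↔ ¬R)) ∧ R = T ∧ F = F
R ∧ P = F ∧ F = F
¬R = ¬F = T
P ∨ ¬R = F ∨ T = T
(R ∧ P) ∨ (P ∨ ¬R) = F ∨ T = T
((P ↓ (Q ↔ ¬R)) ∧ R) ⊕ ((R ∧ P) ∨ (P ∨ ¬R)) = F ⊕ T = T
So #2 is true.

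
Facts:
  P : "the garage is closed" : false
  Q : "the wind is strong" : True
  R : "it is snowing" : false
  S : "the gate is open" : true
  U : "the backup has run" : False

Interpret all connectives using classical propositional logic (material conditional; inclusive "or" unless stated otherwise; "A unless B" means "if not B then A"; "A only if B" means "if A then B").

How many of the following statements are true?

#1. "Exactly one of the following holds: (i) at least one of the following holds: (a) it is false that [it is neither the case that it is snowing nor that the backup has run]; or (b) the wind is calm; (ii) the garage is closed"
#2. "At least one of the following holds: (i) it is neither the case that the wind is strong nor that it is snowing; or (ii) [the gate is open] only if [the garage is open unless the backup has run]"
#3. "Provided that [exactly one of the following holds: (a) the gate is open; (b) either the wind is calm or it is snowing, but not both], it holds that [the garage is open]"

2

#1: Formalization: (~(R nor U) | ~Q) xor P

R nor U = F nor F = T
~(R nor U) = ~T = F
~Q = ~T = F
~(R nor U) | ~Q = F | F = F
(~(R nor U) | ~Q) xor P = F xor F = F
So #1 is false.

#2: In symbols: (Q nor R) | (S -> (~P | U))

Q nor R = T nor F = F
~P = ~F = T
~P | U = T | F = T
S -> (~P | U) = T -> T = T
(Q nor R) | (S -> (~P | U)) = F | T = T
So #2 is true.

#3: This is (S xor (~Q xor R)) -> ~P.

~Q = ~T = F
~Q xor R = F xor F = F
S xor (~Q xor R) = T xor F = T
~P = ~F = T
(S xor (~Q xor R)) -> ~P = T -> T = T
Thus #3 is true.

2 of the 3 statements are true.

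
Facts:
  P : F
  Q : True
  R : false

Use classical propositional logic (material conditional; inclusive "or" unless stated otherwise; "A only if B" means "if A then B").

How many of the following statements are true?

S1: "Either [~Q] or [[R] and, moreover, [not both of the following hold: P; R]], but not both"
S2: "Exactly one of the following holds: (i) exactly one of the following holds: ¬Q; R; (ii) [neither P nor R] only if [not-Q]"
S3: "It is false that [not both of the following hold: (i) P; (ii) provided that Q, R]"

0

S1: In symbols: ¬Q ⊕ (R ∧ (P ↑ R))

¬Q = ¬T = F
P ↑ R = F ↑ F = T
R ∧ (P ↑ R) = F ∧ T = F
¬Q ⊕ (R ∧ (P ↑ R)) = F ⊕ F = F
Hence S1 is false.

S2: In symbols: (¬Q ⊕ R) ⊕ ((P ↓ R) → ¬Q)

¬Q = ¬T = F
¬Q ⊕ R = F ⊕ F = F
P ↓ R = F ↓ F = T
¬Q = ¬T = F
(P ↓ R) → ¬Q = T → F = F
(¬Q ⊕ R) ⊕ ((P ↓ R) → ¬Q) = F ⊕ F = F
Thus S2 is false.

S3: Formalization: ¬(P ↑ (Q → R))

Q → R = T → F = F
P ↑ (Q → R) = F ↑ F = T
¬(P ↑ (Q → R)) = ¬T = F
Thus S3 is false.

0 of the 3 statements are true (none).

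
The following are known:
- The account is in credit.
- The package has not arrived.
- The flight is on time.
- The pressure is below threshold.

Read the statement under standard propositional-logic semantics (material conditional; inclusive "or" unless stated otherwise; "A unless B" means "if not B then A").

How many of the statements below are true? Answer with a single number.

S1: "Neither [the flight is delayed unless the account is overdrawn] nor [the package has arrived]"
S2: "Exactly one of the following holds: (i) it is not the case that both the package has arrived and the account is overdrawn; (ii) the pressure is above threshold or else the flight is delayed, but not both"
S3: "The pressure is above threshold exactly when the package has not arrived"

2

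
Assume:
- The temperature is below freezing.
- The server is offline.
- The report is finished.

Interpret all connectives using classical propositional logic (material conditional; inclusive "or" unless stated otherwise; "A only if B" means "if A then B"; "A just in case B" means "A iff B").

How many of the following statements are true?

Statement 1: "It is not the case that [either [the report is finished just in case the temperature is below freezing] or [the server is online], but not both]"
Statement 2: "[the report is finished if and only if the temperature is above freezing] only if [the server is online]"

1

Let R = "the report is finished" (T), P = "the temperature is below freezing" (T), Q = "the server is online" (F).

Statement 1: Formalization: ¬((R ↔ P) ⊕ Q)

R ↔ P = T ↔ T = T
(R ↔ P) ⊕ Q = T ⊕ F = T
¬((R ↔ P) ⊕ Q) = ¬T = F
Hence Statement 1 is false.

Statement 2: Parsed as (R ↔ ¬P) → Q

¬P = ¬T = F
R ↔ ¬P = T ↔ F = F
(R ↔ ¬P) → Q = F → F = T
Thus Statement 2 is true.

Count: 1.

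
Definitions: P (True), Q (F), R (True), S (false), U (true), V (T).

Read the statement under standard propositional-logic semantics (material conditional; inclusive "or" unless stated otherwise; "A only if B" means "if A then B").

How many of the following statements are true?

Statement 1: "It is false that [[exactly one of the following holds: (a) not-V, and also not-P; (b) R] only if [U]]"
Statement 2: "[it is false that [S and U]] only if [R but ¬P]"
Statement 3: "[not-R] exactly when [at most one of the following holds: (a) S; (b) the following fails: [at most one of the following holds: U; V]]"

0

Statement 1: Parsed as not (((not V and not P) xor R) -> U)

not V = not True = False
not P = not True = False
not V and not P = False and False = False
(not V and not P) xor R = False xor True = True
((not V and not P) xor R) -> U = True -> True = True
not (((not V and not P) xor R) -> U) = not True = False
Hence Statement 1 is false.

Statement 2: This is not (S and U) -> (R and not P).

S and U = False and True = False
not (S and U) = not False = True
not P = not True = False
R and not P = True and False = False
not (S and U) -> (R and not P) = True -> False = False
Hence Statement 2 is false.

Statement 3: This is not R iff (S nand not (U nand V)).

not R = not True = False
U nand V = True nand True = False
not (U nand V) = not False = True
S nand not (U nand V) = False nand True = True
not R iff (S nand not (U nand V)) = False iff True = False
Hence Statement 3 is false.

0 of the 3 statements are true (none).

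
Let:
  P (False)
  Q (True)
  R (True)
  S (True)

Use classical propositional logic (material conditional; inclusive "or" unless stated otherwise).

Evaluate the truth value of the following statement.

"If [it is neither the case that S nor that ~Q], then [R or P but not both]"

True.

This is (S ↓ ¬Q) → (R ⊕ P).

¬Q = ¬T = F
S ↓ ¬Q = T ↓ F = F
R ⊕ P = T ⊕ F = T
(S ↓ ¬Q) → (R ⊕ P) = F → T = T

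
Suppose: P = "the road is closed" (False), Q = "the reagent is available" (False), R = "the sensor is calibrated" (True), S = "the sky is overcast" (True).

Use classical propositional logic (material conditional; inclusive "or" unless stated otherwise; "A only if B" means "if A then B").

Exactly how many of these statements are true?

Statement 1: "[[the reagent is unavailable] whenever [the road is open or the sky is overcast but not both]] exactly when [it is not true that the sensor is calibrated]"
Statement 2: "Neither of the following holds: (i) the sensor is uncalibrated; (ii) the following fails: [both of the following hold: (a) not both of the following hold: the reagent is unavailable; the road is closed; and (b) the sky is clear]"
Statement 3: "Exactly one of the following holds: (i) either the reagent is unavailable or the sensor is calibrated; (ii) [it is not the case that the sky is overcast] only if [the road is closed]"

0

Statement 1: Formalization: ((¬P ⊕ S) → ¬Q) ↔ ¬R

¬P = ¬F = T
¬P ⊕ S = T ⊕ T = F
¬Q = ¬F = T
(¬P ⊕ S) → ¬Q = F → T = T
¬R = ¬T = F
((¬P ⊕ S) → ¬Q) ↔ ¬R = T ↔ F = F
Hence Statement 1 is false.

Statement 2: Parsed as ¬R ↓ ¬((¬Q ↑ P) ∧ ¬S)

¬R = ¬T = F
¬Q = ¬F = T
¬Q ↑ P = T ↑ F = T
¬S = ¬T = F
(¬Q ↑ P) ∧ ¬S = T ∧ F = F
¬((¬Q ↑ P) ∧ ¬S) = ¬F = T
¬R ↓ ¬((¬Q ↑ P) ∧ ¬S) = F ↓ T = F
Thus Statement 2 is false.

Statement 3: This is (¬Q ∨ R) ⊕ (¬S → P).

¬Q = ¬F = T
¬Q ∨ R = T ∨ T = T
¬S = ¬T = F
¬S → P = F → F = T
(¬Q ∨ R) ⊕ (¬S → P) = T ⊕ T = F
Hence Statement 3 is false.

True statements: 0 (none).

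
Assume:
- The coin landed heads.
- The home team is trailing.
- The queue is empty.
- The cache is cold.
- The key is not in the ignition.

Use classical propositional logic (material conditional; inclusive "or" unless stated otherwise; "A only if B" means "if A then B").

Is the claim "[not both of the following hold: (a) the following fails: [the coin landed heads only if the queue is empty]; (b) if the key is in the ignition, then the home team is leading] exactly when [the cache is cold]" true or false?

The statement is true.

Let M = "the coin landed heads" (T), N = "the queue is empty" (T), P = "the key is in the ignition" (F), W = "the home team is leading" (F), H = "the cache is warm" (F).
Formalization: (¬(M → N) ↑ (P → W)) ↔ ¬H

M → N = T → T = T
¬(M → N) = ¬T = F
P → W = F → F = T
¬(M → N) ↑ (P → W) = F ↑ T = T
¬H = ¬F = T
(¬(M → N) ↑ (P → W)) ↔ ¬H = T ↔ T = T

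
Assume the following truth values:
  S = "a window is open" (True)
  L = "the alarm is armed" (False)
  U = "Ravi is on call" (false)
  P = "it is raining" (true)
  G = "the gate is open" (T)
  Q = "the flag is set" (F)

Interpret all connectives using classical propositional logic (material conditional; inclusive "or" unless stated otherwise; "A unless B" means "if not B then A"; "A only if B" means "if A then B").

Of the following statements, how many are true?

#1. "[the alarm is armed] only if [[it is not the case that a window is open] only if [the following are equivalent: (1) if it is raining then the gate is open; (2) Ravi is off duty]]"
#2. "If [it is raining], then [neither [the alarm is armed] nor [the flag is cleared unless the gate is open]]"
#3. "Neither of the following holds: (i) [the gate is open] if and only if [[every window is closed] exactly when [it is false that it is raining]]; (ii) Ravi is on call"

1

#1: Parsed as L -> (~S -> ((P -> G) <-> ~U))

~S = ~T = F
P -> G = T -> T = T
~U = ~F = T
(P -> G) <-> ~U = T <-> T = T
~S -> ((P -> G) <-> ~U) = F -> T = T
L -> (~S -> ((P -> G) <-> ~U)) = F -> T = T
Thus #1 is true.

#2: In symbols: P -> (L nor (~Q | G))

~Q = ~F = T
~Q | G = T | T = T
L nor (~Q | G) = F nor T = F
P -> (L nor (~Q | G)) = T -> F = F
Thus #2 is false.

#3: Parsed as (G <-> (~S <-> ~P)) nor U

~S = ~T = F
~P = ~T = F
~S <-> ~P = F <-> F = T
G <-> (~S <-> ~P) = T <-> T = T
(G <-> (~S <-> ~P)) nor U = T nor F = F
So #3 is false.

True statements: 1 (#1).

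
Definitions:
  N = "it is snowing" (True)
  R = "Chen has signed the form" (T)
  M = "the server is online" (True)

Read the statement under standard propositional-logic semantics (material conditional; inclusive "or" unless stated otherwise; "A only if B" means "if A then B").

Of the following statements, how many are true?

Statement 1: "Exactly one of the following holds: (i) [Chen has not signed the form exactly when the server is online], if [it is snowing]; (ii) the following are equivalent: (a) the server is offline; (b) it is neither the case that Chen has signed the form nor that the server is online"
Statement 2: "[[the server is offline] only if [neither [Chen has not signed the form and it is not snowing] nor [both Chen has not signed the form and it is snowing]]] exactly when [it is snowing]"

Statement 1: Parsed as (N → (¬R ↔ M)) ⊕ (¬M ↔ (R ↓ M))

¬R = ¬T = F
¬R ↔ M = F ↔ T = F
N → (¬R ↔ M) = T → F = F
¬M = ¬T = F
R ↓ M = T ↓ T = F
¬M ↔ (R ↓ M) = F ↔ F = T
(N → (¬R ↔ M)) ⊕ (¬M ↔ (R ↓ M)) = F ⊕ T = T
Hence Statement 1 is true.

Statement 2: Formalization: (¬M → ((¬R ∧ ¬N) ↓ (¬R ∧ N))) ↔ N

¬M = ¬T = F
¬R = ¬T = F
¬N = ¬T = F
¬R ∧ ¬N = F ∧ F = F
¬R = ¬T = F
¬R ∧ N = F ∧ T = F
(¬R ∧ ¬N) ↓ (¬R ∧ N) = F ↓ F = T
¬M → ((¬R ∧ ¬N) ↓ (¬R ∧ N)) = F → T = T
(¬M → ((¬R ∧ ¬N) ↓ (¬R ∧ N))) ↔ N = T ↔ T = T
Thus Statement 2 is true.

True statements: 2.

2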